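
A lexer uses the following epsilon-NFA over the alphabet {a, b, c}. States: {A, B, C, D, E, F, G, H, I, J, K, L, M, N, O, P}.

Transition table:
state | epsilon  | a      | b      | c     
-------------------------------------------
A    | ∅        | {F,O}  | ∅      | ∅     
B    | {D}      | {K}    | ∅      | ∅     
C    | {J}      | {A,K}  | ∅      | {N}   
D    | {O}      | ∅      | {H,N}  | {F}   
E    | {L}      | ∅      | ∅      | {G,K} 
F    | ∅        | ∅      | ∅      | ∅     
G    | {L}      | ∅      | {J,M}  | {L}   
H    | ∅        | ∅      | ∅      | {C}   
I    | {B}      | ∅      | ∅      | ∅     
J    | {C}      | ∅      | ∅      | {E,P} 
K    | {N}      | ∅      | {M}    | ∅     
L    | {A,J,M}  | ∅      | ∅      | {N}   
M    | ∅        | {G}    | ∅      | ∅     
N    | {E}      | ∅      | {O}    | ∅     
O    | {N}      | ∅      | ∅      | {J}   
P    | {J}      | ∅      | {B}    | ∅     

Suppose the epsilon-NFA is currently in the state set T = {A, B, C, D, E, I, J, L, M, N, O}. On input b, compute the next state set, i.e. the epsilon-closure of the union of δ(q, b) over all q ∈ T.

{A, C, E, H, J, L, M, N, O}

D on b → {H, N}.
N on b → {O}.
No b-transition from A, B, C, E, I, J, L, M, O.
Union after reading b: {H, N, O}.
Now take the epsilon-closure:
From N via epsilon: add E.
From E via epsilon: add L.
From L via epsilon: add A, J, M.
From J via epsilon: add C.
No new states can be added; the closed set is {A, C, E, H, J, L, M, N, O}.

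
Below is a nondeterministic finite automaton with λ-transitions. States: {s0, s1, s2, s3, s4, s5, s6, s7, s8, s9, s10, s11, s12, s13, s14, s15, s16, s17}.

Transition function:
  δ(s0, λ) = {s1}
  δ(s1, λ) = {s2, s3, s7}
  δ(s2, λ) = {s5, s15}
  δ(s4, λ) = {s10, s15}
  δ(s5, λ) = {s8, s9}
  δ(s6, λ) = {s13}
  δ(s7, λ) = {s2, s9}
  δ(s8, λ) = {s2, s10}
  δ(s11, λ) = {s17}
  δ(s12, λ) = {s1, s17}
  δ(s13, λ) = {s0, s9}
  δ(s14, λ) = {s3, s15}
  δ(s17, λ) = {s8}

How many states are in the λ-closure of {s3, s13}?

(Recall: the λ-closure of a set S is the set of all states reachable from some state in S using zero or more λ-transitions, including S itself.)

11

Start with {s3, s13}.
From s13 via λ: add s0, s9.
From s0 via λ: add s1.
From s1 via λ: add s2, s7.
From s2 via λ: add s5, s15.
From s5 via λ: add s8.
From s8 via λ: add s10.
λ-closure = {s0, s1, s2, s3, s5, s7, s8, s9, s10, s13, s15}, which has 11 states.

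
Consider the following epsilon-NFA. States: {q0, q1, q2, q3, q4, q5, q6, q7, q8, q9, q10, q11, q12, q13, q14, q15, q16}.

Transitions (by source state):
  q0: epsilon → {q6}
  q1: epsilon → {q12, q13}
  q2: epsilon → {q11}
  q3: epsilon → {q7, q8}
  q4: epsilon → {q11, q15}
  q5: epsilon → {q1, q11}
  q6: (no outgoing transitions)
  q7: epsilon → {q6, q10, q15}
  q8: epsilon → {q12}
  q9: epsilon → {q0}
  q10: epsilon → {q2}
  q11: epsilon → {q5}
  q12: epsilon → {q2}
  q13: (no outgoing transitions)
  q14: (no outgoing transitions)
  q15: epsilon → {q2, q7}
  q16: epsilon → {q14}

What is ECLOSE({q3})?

{q1, q2, q3, q5, q6, q7, q8, q10, q11, q12, q13, q15}

Start with {q3}.
From q3 via epsilon: add q7, q8.
From q7 via epsilon: add q6, q10, q15.
From q8 via epsilon: add q12.
From q10 via epsilon: add q2.
From q2 via epsilon: add q11.
From q11 via epsilon: add q5.
From q5 via epsilon: add q1.
From q1 via epsilon: add q13.
No new states can be added; the closed set is {q1, q2, q3, q5, q6, q7, q8, q10, q11, q12, q13, q15}.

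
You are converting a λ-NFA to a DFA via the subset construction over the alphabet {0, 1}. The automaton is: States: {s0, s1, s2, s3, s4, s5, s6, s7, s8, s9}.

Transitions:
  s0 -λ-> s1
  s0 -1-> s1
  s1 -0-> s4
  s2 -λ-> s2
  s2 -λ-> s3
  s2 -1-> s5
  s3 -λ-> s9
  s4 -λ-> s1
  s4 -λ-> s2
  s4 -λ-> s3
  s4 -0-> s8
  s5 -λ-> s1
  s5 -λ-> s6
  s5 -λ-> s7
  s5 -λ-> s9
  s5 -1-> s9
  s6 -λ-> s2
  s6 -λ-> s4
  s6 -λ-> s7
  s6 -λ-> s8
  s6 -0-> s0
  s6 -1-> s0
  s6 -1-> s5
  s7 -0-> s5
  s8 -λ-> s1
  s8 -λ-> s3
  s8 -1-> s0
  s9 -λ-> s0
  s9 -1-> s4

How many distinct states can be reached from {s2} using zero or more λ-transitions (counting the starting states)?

5

Start with {s2}.
From s2 via λ: add s3.
From s3 via λ: add s9.
From s9 via λ: add s0.
From s0 via λ: add s1.
λ-closure = {s0, s1, s2, s3, s9}, which has 5 states.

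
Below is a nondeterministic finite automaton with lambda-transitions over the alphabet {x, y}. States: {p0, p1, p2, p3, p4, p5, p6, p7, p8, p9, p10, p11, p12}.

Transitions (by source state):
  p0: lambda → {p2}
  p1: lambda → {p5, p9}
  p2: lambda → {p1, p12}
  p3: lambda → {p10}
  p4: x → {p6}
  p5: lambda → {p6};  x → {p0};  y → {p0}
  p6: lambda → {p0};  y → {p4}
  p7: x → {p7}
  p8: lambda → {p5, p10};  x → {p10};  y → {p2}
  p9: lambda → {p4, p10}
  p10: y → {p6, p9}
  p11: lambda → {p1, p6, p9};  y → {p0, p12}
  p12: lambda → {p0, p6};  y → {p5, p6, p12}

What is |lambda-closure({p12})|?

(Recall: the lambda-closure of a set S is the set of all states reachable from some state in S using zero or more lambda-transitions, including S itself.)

Start with {p12}.
From p12 via lambda: add p0, p6.
From p0 via lambda: add p2.
From p2 via lambda: add p1.
From p1 via lambda: add p5, p9.
From p9 via lambda: add p4, p10.
lambda-closure = {p0, p1, p2, p4, p5, p6, p9, p10, p12}, which has 9 states.

9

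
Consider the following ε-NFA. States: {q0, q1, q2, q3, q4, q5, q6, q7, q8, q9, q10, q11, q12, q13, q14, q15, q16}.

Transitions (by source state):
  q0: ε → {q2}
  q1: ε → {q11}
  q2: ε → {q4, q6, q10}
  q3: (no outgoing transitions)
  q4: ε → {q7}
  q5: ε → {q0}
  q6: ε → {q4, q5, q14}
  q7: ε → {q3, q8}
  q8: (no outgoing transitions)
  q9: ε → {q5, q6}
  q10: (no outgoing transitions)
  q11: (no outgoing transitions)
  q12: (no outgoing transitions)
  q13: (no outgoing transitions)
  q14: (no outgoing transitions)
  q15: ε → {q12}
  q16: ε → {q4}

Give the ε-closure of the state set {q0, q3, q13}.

Start with {q0, q3, q13}.
From q0 via ε: add q2.
From q2 via ε: add q4, q6, q10.
From q4 via ε: add q7.
From q6 via ε: add q5, q14.
From q7 via ε: add q8.
No new states can be added; the closed set is {q0, q2, q3, q4, q5, q6, q7, q8, q10, q13, q14}.

{q0, q2, q3, q4, q5, q6, q7, q8, q10, q13, q14}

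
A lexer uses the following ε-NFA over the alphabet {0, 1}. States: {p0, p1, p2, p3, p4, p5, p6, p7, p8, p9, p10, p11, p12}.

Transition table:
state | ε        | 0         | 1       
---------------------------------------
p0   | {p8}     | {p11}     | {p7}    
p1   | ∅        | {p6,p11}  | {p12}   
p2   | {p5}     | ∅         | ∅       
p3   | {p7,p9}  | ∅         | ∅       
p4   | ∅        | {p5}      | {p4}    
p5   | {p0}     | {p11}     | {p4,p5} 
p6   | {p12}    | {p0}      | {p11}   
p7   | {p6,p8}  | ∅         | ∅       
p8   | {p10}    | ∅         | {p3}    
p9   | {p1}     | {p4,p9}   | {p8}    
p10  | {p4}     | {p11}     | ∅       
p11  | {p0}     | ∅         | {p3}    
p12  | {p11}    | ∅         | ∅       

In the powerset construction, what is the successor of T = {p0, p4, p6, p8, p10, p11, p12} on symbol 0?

p0 on 0 → {p11}.
p4 on 0 → {p5}.
p6 on 0 → {p0}.
p10 on 0 → {p11}.
No 0-transition from p8, p11, p12.
Union after reading 0: {p0, p5, p11}.
Now take the ε-closure:
From p0 via ε: add p8.
From p8 via ε: add p10.
From p10 via ε: add p4.
No new states can be added; the closed set is {p0, p4, p5, p8, p10, p11}.

{p0, p4, p5, p8, p10, p11}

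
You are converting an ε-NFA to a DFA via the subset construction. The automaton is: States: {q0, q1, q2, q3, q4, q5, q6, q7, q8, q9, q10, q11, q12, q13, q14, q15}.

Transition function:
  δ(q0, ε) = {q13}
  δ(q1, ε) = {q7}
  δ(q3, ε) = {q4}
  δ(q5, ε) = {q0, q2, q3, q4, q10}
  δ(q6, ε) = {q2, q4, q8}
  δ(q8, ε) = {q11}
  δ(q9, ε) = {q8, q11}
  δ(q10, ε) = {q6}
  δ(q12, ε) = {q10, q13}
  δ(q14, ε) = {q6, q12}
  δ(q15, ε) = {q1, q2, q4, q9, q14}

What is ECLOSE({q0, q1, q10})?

Start with {q0, q1, q10}.
From q0 via ε: add q13.
From q1 via ε: add q7.
From q10 via ε: add q6.
From q6 via ε: add q2, q4, q8.
From q8 via ε: add q11.
No new states can be added; the closed set is {q0, q1, q2, q4, q6, q7, q8, q10, q11, q13}.

{q0, q1, q2, q4, q6, q7, q8, q10, q11, q13}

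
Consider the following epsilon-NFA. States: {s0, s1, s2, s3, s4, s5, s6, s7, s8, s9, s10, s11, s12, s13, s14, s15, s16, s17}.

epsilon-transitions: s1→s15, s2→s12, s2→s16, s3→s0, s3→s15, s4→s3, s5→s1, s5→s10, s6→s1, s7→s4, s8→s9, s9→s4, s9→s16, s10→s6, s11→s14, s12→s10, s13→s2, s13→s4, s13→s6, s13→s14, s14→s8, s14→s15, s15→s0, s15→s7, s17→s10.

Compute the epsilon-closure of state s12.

{s0, s1, s3, s4, s6, s7, s10, s12, s15}

Start with {s12}.
From s12 via epsilon: add s10.
From s10 via epsilon: add s6.
From s6 via epsilon: add s1.
From s1 via epsilon: add s15.
From s15 via epsilon: add s0, s7.
From s7 via epsilon: add s4.
From s4 via epsilon: add s3.
No new states can be added; the closed set is {s0, s1, s3, s4, s6, s7, s10, s12, s15}.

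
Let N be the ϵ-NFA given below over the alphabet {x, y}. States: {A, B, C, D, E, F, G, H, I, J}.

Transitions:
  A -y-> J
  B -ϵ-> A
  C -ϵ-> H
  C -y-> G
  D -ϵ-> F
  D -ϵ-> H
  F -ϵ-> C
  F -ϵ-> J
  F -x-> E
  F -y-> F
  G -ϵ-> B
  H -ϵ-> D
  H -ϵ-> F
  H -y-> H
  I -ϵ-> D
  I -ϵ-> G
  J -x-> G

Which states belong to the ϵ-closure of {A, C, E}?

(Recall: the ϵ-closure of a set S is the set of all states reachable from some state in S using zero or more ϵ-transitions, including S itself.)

Start with {A, C, E}.
From C via ϵ: add H.
From H via ϵ: add D, F.
From F via ϵ: add J.
No new states can be added; the closed set is {A, C, D, E, F, H, J}.

{A, C, D, E, F, H, J}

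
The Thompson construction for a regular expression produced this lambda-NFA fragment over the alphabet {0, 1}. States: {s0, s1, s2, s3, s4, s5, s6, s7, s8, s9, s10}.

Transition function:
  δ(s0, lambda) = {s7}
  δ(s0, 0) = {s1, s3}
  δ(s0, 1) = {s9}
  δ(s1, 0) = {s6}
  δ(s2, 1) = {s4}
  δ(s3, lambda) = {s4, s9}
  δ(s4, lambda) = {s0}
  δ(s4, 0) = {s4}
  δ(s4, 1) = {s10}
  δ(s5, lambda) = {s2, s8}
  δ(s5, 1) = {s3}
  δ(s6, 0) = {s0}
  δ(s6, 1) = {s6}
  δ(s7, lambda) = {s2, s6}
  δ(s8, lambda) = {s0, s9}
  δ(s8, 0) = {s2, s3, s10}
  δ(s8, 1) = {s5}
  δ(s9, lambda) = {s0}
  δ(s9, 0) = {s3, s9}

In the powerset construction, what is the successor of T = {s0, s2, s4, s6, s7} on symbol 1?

{s0, s2, s4, s6, s7, s9, s10}

s0 on 1 → {s9}.
s2 on 1 → {s4}.
s4 on 1 → {s10}.
s6 on 1 → {s6}.
No 1-transition from s7.
Union after reading 1: {s4, s6, s9, s10}.
Now take the lambda-closure:
From s4 via lambda: add s0.
From s0 via lambda: add s7.
From s7 via lambda: add s2.
No new states can be added; the closed set is {s0, s2, s4, s6, s7, s9, s10}.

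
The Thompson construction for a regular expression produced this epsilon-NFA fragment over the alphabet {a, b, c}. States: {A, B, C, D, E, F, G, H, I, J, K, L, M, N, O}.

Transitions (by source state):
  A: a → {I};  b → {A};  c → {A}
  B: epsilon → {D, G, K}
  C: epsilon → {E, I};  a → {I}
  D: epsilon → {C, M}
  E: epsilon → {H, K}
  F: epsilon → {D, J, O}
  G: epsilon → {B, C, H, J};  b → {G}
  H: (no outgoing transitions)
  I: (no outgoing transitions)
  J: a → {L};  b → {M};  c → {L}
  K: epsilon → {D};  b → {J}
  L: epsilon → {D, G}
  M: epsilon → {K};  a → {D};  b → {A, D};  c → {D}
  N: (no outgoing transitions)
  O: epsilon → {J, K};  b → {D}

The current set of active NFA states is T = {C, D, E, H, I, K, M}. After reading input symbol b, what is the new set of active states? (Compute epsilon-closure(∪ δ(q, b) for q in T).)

K on b → {J}.
M on b → {A, D}.
No b-transition from C, D, E, H, I.
Union after reading b: {A, D, J}.
Now take the epsilon-closure:
From D via epsilon: add C, M.
From C via epsilon: add E, I.
From M via epsilon: add K.
From E via epsilon: add H.
No new states can be added; the closed set is {A, C, D, E, H, I, J, K, M}.

{A, C, D, E, H, I, J, K, M}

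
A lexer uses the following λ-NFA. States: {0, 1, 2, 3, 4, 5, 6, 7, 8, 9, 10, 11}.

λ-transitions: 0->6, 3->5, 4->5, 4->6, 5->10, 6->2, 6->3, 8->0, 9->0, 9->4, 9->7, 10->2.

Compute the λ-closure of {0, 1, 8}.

Start with {0, 1, 8}.
From 0 via λ: add 6.
From 6 via λ: add 2, 3.
From 3 via λ: add 5.
From 5 via λ: add 10.
No new states can be added; the closed set is {0, 1, 2, 3, 5, 6, 8, 10}.

{0, 1, 2, 3, 5, 6, 8, 10}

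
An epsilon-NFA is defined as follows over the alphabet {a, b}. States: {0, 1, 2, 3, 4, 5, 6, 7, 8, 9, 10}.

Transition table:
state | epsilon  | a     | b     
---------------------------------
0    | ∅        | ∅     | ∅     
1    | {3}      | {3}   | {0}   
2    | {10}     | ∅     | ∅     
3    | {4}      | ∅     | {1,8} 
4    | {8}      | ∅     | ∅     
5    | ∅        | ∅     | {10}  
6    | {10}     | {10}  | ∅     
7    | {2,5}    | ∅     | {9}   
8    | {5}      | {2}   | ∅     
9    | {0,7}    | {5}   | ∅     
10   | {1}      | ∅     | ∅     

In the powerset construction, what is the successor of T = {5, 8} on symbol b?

{1, 3, 4, 5, 8, 10}

5 on b → {10}.
No b-transition from 8.
Union after reading b: {10}.
Now take the epsilon-closure:
From 10 via epsilon: add 1.
From 1 via epsilon: add 3.
From 3 via epsilon: add 4.
From 4 via epsilon: add 8.
From 8 via epsilon: add 5.
No new states can be added; the closed set is {1, 3, 4, 5, 8, 10}.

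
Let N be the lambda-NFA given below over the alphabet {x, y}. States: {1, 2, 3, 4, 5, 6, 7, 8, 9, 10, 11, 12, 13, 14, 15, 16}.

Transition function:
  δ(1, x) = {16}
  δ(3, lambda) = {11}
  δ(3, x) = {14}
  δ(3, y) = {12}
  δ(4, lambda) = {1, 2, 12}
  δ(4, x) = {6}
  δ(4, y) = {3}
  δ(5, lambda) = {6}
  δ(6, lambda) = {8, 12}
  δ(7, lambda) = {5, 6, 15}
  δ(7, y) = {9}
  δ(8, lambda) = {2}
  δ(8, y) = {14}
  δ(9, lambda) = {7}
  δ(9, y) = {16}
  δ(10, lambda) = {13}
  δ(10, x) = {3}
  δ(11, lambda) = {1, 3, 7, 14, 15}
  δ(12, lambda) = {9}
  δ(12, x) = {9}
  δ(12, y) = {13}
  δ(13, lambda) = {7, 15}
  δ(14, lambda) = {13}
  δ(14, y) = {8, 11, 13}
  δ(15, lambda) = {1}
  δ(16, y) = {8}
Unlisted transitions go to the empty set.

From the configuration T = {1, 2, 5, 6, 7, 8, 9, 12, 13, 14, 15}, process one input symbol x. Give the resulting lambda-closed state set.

{1, 2, 5, 6, 7, 8, 9, 12, 15, 16}

1 on x → {16}.
12 on x → {9}.
No x-transition from 2, 5, 6, 7, 8, 9, 13, 14, 15.
Union after reading x: {9, 16}.
Now take the lambda-closure:
From 9 via lambda: add 7.
From 7 via lambda: add 5, 6, 15.
From 6 via lambda: add 8, 12.
From 15 via lambda: add 1.
From 8 via lambda: add 2.
No new states can be added; the closed set is {1, 2, 5, 6, 7, 8, 9, 12, 15, 16}.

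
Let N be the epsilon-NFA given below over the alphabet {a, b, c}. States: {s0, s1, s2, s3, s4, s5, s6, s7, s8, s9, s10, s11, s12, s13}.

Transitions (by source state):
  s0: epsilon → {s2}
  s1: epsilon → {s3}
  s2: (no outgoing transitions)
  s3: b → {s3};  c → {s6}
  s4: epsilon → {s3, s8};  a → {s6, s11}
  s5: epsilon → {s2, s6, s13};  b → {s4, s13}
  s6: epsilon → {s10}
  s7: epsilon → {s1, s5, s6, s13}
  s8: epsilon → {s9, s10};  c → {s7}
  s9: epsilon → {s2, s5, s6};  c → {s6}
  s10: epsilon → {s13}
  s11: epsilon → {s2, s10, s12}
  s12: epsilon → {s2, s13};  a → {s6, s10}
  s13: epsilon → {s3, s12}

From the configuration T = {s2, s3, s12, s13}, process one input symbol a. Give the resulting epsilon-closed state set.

{s2, s3, s6, s10, s12, s13}

s12 on a → {s6, s10}.
No a-transition from s2, s3, s13.
Union after reading a: {s6, s10}.
Now take the epsilon-closure:
From s10 via epsilon: add s13.
From s13 via epsilon: add s3, s12.
From s12 via epsilon: add s2.
No new states can be added; the closed set is {s2, s3, s6, s10, s12, s13}.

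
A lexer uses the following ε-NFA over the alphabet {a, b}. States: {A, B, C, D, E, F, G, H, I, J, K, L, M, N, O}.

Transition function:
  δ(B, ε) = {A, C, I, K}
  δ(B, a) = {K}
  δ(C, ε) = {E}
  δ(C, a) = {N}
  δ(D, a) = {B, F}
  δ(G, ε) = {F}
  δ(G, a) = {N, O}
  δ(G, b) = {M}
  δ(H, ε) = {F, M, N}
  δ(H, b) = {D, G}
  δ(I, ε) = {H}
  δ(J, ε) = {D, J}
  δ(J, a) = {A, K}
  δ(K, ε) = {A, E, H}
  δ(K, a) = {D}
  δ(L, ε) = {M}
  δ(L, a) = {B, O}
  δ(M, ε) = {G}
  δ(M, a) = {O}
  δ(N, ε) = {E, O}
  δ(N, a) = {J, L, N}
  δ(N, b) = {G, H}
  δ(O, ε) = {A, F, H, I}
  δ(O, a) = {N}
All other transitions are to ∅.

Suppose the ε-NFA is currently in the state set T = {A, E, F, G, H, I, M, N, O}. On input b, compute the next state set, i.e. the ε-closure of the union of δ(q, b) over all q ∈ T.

G on b → {M}.
H on b → {D, G}.
N on b → {G, H}.
No b-transition from A, E, F, I, M, O.
Union after reading b: {D, G, H, M}.
Now take the ε-closure:
From G via ε: add F.
From H via ε: add N.
From N via ε: add E, O.
From O via ε: add A, I.
No new states can be added; the closed set is {A, D, E, F, G, H, I, M, N, O}.

{A, D, E, F, G, H, I, M, N, O}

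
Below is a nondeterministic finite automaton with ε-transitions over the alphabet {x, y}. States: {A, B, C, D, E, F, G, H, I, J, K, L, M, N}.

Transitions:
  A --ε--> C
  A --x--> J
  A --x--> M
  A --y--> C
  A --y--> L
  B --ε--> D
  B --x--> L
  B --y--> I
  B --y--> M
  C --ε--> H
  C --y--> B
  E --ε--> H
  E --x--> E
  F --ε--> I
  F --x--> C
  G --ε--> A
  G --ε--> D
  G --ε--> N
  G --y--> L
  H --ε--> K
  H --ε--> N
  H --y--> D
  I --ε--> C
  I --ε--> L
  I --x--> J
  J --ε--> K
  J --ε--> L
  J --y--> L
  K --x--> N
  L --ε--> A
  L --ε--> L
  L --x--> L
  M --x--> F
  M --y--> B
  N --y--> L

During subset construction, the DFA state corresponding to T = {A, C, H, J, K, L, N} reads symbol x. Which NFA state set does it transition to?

{A, C, H, J, K, L, M, N}

A on x → {J, M}.
K on x → {N}.
L on x → {L}.
No x-transition from C, H, J, N.
Union after reading x: {J, L, M, N}.
Now take the ε-closure:
From J via ε: add K.
From L via ε: add A.
From A via ε: add C.
From C via ε: add H.
No new states can be added; the closed set is {A, C, H, J, K, L, M, N}.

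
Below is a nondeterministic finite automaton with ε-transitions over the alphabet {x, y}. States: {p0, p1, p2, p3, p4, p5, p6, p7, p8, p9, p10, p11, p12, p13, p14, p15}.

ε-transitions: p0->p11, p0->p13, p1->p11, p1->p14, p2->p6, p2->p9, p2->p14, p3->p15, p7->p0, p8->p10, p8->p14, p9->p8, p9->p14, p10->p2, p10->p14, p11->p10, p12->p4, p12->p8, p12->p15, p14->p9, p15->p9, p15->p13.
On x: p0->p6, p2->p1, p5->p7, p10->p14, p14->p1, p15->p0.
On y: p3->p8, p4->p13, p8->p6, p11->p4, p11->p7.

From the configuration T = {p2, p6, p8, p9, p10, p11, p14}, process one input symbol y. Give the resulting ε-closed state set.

{p0, p2, p4, p6, p7, p8, p9, p10, p11, p13, p14}

p8 on y → {p6}.
p11 on y → {p4, p7}.
No y-transition from p2, p6, p9, p10, p14.
Union after reading y: {p4, p6, p7}.
Now take the ε-closure:
From p7 via ε: add p0.
From p0 via ε: add p11, p13.
From p11 via ε: add p10.
From p10 via ε: add p2, p14.
From p2 via ε: add p9.
From p9 via ε: add p8.
No new states can be added; the closed set is {p0, p2, p4, p6, p7, p8, p9, p10, p11, p13, p14}.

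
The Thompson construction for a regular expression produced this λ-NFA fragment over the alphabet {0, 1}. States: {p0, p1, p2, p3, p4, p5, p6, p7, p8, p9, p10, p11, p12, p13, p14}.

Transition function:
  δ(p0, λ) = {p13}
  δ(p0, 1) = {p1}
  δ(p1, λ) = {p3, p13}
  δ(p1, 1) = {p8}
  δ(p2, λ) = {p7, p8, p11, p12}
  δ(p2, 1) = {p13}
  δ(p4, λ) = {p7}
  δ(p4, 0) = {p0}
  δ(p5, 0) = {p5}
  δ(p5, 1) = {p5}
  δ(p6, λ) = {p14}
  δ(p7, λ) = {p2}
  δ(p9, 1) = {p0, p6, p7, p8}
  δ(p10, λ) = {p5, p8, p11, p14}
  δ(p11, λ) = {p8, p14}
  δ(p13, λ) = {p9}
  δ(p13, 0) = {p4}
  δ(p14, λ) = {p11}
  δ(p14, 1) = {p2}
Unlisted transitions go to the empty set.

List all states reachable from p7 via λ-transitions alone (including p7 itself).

{p2, p7, p8, p11, p12, p14}

Start with {p7}.
From p7 via λ: add p2.
From p2 via λ: add p8, p11, p12.
From p11 via λ: add p14.
No new states can be added; the closed set is {p2, p7, p8, p11, p12, p14}.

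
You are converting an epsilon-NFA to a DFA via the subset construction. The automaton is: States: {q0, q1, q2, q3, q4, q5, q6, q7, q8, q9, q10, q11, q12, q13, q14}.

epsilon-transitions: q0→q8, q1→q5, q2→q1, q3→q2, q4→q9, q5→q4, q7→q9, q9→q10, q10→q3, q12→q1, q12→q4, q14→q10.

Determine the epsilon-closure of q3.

{q1, q2, q3, q4, q5, q9, q10}

Start with {q3}.
From q3 via epsilon: add q2.
From q2 via epsilon: add q1.
From q1 via epsilon: add q5.
From q5 via epsilon: add q4.
From q4 via epsilon: add q9.
From q9 via epsilon: add q10.
No new states can be added; the closed set is {q1, q2, q3, q4, q5, q9, q10}.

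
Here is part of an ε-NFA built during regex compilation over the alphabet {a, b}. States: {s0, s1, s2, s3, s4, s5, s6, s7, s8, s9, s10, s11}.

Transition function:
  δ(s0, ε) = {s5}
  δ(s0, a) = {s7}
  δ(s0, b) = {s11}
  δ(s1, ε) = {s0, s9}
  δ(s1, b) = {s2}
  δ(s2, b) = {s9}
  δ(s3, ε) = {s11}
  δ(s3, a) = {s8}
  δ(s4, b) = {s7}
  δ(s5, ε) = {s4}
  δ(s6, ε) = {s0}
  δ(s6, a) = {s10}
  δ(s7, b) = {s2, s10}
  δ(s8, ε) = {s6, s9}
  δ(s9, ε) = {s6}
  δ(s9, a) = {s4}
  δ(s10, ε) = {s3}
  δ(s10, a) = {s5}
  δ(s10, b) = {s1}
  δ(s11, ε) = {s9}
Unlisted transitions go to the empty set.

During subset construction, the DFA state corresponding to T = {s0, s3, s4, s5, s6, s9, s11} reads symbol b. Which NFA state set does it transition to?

s0 on b → {s11}.
s4 on b → {s7}.
No b-transition from s3, s5, s6, s9, s11.
Union after reading b: {s7, s11}.
Now take the ε-closure:
From s11 via ε: add s9.
From s9 via ε: add s6.
From s6 via ε: add s0.
From s0 via ε: add s5.
From s5 via ε: add s4.
No new states can be added; the closed set is {s0, s4, s5, s6, s7, s9, s11}.

{s0, s4, s5, s6, s7, s9, s11}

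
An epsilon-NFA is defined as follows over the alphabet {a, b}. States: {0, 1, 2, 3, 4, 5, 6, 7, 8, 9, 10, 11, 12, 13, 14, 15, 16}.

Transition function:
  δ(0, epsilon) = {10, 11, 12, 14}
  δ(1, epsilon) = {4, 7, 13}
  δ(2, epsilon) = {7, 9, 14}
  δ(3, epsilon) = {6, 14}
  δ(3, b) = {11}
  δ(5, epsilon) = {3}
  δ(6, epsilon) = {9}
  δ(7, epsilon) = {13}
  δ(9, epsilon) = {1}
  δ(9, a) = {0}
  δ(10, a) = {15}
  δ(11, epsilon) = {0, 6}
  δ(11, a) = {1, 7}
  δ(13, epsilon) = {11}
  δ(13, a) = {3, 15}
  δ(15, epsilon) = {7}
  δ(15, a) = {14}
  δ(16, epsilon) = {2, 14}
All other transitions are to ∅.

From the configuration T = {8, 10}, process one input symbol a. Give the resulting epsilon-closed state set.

10 on a → {15}.
No a-transition from 8.
Union after reading a: {15}.
Now take the epsilon-closure:
From 15 via epsilon: add 7.
From 7 via epsilon: add 13.
From 13 via epsilon: add 11.
From 11 via epsilon: add 0, 6.
From 0 via epsilon: add 10, 12, 14.
From 6 via epsilon: add 9.
From 9 via epsilon: add 1.
From 1 via epsilon: add 4.
No new states can be added; the closed set is {0, 1, 4, 6, 7, 9, 10, 11, 12, 13, 14, 15}.

{0, 1, 4, 6, 7, 9, 10, 11, 12, 13, 14, 15}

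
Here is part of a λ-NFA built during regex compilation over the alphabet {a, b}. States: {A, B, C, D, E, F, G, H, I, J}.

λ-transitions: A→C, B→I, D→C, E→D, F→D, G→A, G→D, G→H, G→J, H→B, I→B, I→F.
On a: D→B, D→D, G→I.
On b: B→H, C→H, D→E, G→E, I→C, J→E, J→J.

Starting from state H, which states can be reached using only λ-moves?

{B, C, D, F, H, I}

Start with {H}.
From H via λ: add B.
From B via λ: add I.
From I via λ: add F.
From F via λ: add D.
From D via λ: add C.
No new states can be added; the closed set is {B, C, D, F, H, I}.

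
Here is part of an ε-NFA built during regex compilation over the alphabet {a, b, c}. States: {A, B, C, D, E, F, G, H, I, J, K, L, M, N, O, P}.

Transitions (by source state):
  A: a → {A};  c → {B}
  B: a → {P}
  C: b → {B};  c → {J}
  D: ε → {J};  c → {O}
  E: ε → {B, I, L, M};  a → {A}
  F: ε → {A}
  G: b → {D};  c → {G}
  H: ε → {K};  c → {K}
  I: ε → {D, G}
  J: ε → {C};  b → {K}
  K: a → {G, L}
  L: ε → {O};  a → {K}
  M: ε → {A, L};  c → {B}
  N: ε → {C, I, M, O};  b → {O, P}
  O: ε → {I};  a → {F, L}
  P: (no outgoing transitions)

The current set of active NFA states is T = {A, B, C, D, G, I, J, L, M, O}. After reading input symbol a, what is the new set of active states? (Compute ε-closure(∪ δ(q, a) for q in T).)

A on a → {A}.
B on a → {P}.
L on a → {K}.
O on a → {F, L}.
No a-transition from C, D, G, I, J, M.
Union after reading a: {A, F, K, L, P}.
Now take the ε-closure:
From L via ε: add O.
From O via ε: add I.
From I via ε: add D, G.
From D via ε: add J.
From J via ε: add C.
No new states can be added; the closed set is {A, C, D, F, G, I, J, K, L, O, P}.

{A, C, D, F, G, I, J, K, L, O, P}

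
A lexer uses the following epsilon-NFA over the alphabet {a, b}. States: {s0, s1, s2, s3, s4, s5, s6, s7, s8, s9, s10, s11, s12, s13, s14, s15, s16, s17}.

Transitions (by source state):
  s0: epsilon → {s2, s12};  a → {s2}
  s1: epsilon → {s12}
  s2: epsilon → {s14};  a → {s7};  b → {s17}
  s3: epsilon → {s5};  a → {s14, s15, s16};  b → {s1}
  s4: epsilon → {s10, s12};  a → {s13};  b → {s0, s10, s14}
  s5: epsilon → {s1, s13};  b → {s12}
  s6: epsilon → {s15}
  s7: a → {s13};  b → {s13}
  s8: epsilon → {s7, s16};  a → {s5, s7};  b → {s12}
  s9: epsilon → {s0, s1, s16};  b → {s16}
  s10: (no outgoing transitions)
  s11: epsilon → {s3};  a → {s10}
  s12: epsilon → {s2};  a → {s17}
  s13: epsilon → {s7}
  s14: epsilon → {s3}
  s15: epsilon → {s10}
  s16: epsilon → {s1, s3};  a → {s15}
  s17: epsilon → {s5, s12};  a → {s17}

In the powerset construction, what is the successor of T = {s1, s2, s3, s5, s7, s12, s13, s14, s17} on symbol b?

{s1, s2, s3, s5, s7, s12, s13, s14, s17}

s2 on b → {s17}.
s3 on b → {s1}.
s5 on b → {s12}.
s7 on b → {s13}.
No b-transition from s1, s12, s13, s14, s17.
Union after reading b: {s1, s12, s13, s17}.
Now take the epsilon-closure:
From s12 via epsilon: add s2.
From s13 via epsilon: add s7.
From s17 via epsilon: add s5.
From s2 via epsilon: add s14.
From s14 via epsilon: add s3.
No new states can be added; the closed set is {s1, s2, s3, s5, s7, s12, s13, s14, s17}.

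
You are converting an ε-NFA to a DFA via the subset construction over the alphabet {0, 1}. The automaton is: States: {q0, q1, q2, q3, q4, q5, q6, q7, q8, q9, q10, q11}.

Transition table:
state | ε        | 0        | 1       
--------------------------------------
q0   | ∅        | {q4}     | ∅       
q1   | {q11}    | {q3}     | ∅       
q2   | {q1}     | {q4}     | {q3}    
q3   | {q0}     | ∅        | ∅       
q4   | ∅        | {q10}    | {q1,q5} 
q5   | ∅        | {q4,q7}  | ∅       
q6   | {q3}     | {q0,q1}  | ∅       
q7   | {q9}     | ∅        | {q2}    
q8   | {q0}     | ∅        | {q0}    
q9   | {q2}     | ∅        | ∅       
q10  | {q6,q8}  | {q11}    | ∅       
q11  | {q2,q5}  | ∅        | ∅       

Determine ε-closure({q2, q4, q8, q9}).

{q0, q1, q2, q4, q5, q8, q9, q11}

Start with {q2, q4, q8, q9}.
From q2 via ε: add q1.
From q8 via ε: add q0.
From q1 via ε: add q11.
From q11 via ε: add q5.
No new states can be added; the closed set is {q0, q1, q2, q4, q5, q8, q9, q11}.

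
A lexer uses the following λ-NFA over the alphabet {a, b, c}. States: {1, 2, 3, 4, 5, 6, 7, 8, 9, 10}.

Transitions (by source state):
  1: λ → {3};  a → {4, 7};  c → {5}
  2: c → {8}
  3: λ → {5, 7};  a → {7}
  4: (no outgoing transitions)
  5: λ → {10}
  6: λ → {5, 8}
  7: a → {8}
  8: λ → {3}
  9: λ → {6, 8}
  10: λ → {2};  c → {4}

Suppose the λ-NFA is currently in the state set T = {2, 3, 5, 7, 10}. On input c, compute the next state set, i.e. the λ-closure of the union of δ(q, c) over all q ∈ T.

{2, 3, 4, 5, 7, 8, 10}

2 on c → {8}.
10 on c → {4}.
No c-transition from 3, 5, 7.
Union after reading c: {4, 8}.
Now take the λ-closure:
From 8 via λ: add 3.
From 3 via λ: add 5, 7.
From 5 via λ: add 10.
From 10 via λ: add 2.
No new states can be added; the closed set is {2, 3, 4, 5, 7, 8, 10}.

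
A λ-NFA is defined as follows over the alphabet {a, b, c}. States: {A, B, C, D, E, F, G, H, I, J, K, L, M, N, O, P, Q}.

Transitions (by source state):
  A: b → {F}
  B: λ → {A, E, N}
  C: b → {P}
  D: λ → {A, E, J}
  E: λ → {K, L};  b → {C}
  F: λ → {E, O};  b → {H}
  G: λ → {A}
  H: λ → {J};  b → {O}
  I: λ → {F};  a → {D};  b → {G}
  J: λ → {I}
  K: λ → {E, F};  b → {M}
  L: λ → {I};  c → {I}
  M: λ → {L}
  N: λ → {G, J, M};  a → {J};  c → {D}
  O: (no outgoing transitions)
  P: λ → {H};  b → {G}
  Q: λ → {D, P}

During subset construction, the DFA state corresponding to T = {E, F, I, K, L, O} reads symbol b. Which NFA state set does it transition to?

E on b → {C}.
F on b → {H}.
I on b → {G}.
K on b → {M}.
No b-transition from L, O.
Union after reading b: {C, G, H, M}.
Now take the λ-closure:
From G via λ: add A.
From H via λ: add J.
From M via λ: add L.
From J via λ: add I.
From I via λ: add F.
From F via λ: add E, O.
From E via λ: add K.
No new states can be added; the closed set is {A, C, E, F, G, H, I, J, K, L, M, O}.

{A, C, E, F, G, H, I, J, K, L, M, O}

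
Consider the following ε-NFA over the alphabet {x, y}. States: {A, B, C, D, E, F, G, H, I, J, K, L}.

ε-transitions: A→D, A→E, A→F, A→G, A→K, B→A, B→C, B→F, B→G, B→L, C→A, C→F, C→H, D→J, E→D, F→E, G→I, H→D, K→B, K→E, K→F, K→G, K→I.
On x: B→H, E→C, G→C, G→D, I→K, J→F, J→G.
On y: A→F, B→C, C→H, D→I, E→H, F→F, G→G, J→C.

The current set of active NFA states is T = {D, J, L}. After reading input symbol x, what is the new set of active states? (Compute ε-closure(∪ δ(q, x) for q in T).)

J on x → {F, G}.
No x-transition from D, L.
Union after reading x: {F, G}.
Now take the ε-closure:
From F via ε: add E.
From G via ε: add I.
From E via ε: add D.
From D via ε: add J.
No new states can be added; the closed set is {D, E, F, G, I, J}.

{D, E, F, G, I, J}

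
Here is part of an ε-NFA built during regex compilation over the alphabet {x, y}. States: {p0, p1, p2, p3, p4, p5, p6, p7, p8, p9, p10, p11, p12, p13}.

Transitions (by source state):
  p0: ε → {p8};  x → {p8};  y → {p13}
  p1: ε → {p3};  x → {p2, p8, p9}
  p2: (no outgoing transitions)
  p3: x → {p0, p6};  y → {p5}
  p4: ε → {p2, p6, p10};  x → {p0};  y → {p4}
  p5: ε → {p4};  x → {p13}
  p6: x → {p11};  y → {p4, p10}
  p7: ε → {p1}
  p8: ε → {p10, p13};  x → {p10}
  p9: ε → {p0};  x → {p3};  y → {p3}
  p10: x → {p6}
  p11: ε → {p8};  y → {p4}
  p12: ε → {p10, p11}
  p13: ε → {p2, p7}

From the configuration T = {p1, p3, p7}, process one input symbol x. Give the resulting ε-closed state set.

{p0, p1, p2, p3, p6, p7, p8, p9, p10, p13}

p1 on x → {p2, p8, p9}.
p3 on x → {p0, p6}.
No x-transition from p7.
Union after reading x: {p0, p2, p6, p8, p9}.
Now take the ε-closure:
From p8 via ε: add p10, p13.
From p13 via ε: add p7.
From p7 via ε: add p1.
From p1 via ε: add p3.
No new states can be added; the closed set is {p0, p1, p2, p3, p6, p7, p8, p9, p10, p13}.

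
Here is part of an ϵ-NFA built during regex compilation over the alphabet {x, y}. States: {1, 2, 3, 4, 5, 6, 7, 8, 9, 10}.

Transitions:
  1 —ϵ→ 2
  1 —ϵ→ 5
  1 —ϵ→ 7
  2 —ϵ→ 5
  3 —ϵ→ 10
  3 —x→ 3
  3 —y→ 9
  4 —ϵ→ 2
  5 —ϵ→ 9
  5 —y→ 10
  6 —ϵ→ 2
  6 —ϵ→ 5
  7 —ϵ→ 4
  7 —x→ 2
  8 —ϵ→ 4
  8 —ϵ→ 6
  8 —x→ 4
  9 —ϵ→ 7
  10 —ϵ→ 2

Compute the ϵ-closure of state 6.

{2, 4, 5, 6, 7, 9}

Start with {6}.
From 6 via ϵ: add 2, 5.
From 5 via ϵ: add 9.
From 9 via ϵ: add 7.
From 7 via ϵ: add 4.
No new states can be added; the closed set is {2, 4, 5, 6, 7, 9}.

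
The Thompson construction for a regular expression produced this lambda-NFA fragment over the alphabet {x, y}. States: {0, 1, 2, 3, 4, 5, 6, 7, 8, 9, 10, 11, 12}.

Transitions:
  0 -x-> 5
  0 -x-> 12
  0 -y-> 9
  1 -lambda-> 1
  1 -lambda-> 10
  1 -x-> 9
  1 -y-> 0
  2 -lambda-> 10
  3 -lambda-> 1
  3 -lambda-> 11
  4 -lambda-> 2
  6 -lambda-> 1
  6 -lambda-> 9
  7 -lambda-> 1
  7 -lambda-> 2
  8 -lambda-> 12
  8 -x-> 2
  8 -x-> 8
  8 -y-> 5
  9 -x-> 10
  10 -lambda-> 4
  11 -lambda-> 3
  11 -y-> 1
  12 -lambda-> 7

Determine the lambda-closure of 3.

{1, 2, 3, 4, 10, 11}

Start with {3}.
From 3 via lambda: add 1, 11.
From 1 via lambda: add 10.
From 10 via lambda: add 4.
From 4 via lambda: add 2.
No new states can be added; the closed set is {1, 2, 3, 4, 10, 11}.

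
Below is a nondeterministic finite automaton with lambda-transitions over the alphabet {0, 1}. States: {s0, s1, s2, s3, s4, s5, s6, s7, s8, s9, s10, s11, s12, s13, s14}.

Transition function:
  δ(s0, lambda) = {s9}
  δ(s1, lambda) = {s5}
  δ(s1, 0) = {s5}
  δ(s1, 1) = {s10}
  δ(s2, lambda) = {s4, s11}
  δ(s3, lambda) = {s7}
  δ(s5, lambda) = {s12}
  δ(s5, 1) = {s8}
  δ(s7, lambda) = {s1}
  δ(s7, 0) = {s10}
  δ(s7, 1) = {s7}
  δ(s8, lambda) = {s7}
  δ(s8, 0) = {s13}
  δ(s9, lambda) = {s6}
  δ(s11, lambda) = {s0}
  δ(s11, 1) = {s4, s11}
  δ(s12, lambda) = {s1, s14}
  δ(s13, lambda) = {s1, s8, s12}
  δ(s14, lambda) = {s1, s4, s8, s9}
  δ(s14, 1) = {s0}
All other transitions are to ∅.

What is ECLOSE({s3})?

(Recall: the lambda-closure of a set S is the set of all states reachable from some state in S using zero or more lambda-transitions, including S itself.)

Start with {s3}.
From s3 via lambda: add s7.
From s7 via lambda: add s1.
From s1 via lambda: add s5.
From s5 via lambda: add s12.
From s12 via lambda: add s14.
From s14 via lambda: add s4, s8, s9.
From s9 via lambda: add s6.
No new states can be added; the closed set is {s1, s3, s4, s5, s6, s7, s8, s9, s12, s14}.

{s1, s3, s4, s5, s6, s7, s8, s9, s12, s14}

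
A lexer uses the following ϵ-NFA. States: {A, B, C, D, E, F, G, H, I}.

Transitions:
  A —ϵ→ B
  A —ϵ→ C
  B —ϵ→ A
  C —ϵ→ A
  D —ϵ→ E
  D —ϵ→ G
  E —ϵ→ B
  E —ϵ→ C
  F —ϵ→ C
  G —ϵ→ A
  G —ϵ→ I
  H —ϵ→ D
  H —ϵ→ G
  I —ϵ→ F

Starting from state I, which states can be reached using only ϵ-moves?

{A, B, C, F, I}

Start with {I}.
From I via ϵ: add F.
From F via ϵ: add C.
From C via ϵ: add A.
From A via ϵ: add B.
No new states can be added; the closed set is {A, B, C, F, I}.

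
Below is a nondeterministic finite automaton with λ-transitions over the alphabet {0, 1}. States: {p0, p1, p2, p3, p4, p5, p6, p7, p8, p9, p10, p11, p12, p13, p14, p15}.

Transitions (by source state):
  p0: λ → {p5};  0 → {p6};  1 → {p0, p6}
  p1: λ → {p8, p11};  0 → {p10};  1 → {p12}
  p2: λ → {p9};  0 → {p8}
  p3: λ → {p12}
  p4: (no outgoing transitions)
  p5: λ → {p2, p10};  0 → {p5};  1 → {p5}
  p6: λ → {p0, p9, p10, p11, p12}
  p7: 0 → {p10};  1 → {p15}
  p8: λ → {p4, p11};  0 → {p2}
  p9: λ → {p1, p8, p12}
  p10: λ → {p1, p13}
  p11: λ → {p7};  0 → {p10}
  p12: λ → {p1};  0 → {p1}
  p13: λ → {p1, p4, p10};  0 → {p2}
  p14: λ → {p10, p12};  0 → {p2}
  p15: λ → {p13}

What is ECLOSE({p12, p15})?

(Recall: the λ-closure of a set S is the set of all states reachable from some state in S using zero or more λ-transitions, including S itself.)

{p1, p4, p7, p8, p10, p11, p12, p13, p15}

Start with {p12, p15}.
From p12 via λ: add p1.
From p15 via λ: add p13.
From p1 via λ: add p8, p11.
From p13 via λ: add p4, p10.
From p11 via λ: add p7.
No new states can be added; the closed set is {p1, p4, p7, p8, p10, p11, p12, p13, p15}.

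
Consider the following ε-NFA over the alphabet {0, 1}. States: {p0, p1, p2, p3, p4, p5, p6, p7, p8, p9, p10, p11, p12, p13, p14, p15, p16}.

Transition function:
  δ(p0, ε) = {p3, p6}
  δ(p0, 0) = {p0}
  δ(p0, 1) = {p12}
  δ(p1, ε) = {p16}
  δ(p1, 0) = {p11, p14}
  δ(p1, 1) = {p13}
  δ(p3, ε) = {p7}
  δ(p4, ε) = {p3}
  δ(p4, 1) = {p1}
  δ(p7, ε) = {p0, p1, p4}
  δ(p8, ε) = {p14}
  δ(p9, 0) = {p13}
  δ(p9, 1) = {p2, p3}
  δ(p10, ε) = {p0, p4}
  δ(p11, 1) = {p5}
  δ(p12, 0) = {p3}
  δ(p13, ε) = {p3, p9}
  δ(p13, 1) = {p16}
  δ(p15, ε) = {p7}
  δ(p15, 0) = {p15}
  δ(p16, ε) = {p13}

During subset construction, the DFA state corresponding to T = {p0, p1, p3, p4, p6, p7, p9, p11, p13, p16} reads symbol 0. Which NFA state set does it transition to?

{p0, p1, p3, p4, p6, p7, p9, p11, p13, p14, p16}

p0 on 0 → {p0}.
p1 on 0 → {p11, p14}.
p9 on 0 → {p13}.
No 0-transition from p3, p4, p6, p7, p11, p13, p16.
Union after reading 0: {p0, p11, p13, p14}.
Now take the ε-closure:
From p0 via ε: add p3, p6.
From p13 via ε: add p9.
From p3 via ε: add p7.
From p7 via ε: add p1, p4.
From p1 via ε: add p16.
No new states can be added; the closed set is {p0, p1, p3, p4, p6, p7, p9, p11, p13, p14, p16}.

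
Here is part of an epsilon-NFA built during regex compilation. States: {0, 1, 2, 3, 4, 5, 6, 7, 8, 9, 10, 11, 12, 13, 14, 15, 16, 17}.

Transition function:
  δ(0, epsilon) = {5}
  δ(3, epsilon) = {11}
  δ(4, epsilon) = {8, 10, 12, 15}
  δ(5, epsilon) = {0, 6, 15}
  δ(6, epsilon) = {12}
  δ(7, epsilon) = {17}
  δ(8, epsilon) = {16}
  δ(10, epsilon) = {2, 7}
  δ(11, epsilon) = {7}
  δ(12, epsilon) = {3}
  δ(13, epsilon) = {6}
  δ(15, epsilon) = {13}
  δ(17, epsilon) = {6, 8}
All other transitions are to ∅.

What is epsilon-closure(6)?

Start with {6}.
From 6 via epsilon: add 12.
From 12 via epsilon: add 3.
From 3 via epsilon: add 11.
From 11 via epsilon: add 7.
From 7 via epsilon: add 17.
From 17 via epsilon: add 8.
From 8 via epsilon: add 16.
No new states can be added; the closed set is {3, 6, 7, 8, 11, 12, 16, 17}.

{3, 6, 7, 8, 11, 12, 16, 17}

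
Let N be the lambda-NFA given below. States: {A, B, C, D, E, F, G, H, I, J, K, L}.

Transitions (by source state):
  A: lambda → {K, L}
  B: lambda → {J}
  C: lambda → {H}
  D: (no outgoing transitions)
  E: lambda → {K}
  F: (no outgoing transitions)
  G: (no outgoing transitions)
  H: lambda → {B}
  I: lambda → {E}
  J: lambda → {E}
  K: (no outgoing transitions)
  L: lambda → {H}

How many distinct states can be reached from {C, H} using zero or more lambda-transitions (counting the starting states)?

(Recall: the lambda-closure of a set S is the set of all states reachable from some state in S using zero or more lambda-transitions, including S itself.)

6

Start with {C, H}.
From H via lambda: add B.
From B via lambda: add J.
From J via lambda: add E.
From E via lambda: add K.
lambda-closure = {B, C, E, H, J, K}, which has 6 states.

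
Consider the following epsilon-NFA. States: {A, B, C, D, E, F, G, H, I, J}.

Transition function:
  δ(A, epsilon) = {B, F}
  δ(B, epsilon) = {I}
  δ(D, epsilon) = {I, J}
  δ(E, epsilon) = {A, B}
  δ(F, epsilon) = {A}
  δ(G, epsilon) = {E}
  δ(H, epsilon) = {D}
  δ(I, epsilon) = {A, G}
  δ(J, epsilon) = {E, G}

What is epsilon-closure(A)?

Start with {A}.
From A via epsilon: add B, F.
From B via epsilon: add I.
From I via epsilon: add G.
From G via epsilon: add E.
No new states can be added; the closed set is {A, B, E, F, G, I}.

{A, B, E, F, G, I}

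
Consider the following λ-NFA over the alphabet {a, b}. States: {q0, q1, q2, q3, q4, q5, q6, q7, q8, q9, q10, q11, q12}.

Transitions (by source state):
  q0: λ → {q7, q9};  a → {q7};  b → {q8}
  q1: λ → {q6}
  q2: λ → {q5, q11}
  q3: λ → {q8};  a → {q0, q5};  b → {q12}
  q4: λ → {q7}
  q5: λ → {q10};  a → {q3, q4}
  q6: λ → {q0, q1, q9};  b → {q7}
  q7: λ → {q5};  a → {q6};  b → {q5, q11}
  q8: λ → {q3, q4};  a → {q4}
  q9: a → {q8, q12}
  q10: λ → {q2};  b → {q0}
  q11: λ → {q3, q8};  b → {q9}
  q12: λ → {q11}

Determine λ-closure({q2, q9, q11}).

{q2, q3, q4, q5, q7, q8, q9, q10, q11}

Start with {q2, q9, q11}.
From q2 via λ: add q5.
From q11 via λ: add q3, q8.
From q5 via λ: add q10.
From q8 via λ: add q4.
From q4 via λ: add q7.
No new states can be added; the closed set is {q2, q3, q4, q5, q7, q8, q9, q10, q11}.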